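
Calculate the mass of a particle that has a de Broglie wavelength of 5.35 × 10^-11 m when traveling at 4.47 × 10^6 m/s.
2.77 × 10^-30 kg

From the de Broglie relation λ = h/(mv), we solve for m:

m = h/(λv)
m = (6.626 × 10^-34 J·s) / (5.35 × 10^-11 m × 4.47 × 10^6 m/s)
m = 2.77 × 10^-30 kg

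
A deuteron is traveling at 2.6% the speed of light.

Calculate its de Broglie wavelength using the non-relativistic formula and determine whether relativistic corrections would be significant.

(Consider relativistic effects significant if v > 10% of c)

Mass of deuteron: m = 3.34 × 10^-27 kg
No, relativistic corrections are not needed.

Using the non-relativistic de Broglie formula λ = h/(mv):

v = 2.6% × c = 7.795 × 10^6 m/s

λ = h/(mv)
λ = (6.626 × 10^-34 J·s) / (3.34 × 10^-27 kg × 7.795 × 10^6 m/s)
λ = 2.55 × 10^-14 m

Since v = 2.6% of c < 10% of c, relativistic corrections are NOT significant and this non-relativistic result is a good approximation.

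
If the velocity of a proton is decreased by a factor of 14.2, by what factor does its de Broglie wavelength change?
The wavelength increases by a factor of 14.2.

From λ = h/(mv), the wavelength is inversely proportional to velocity:

λ ∝ 1/v

If v → v/14.2, then λ → 14.2λ

When velocity is decreased by a factor of 14.2, the wavelength increases by a factor of 14.2.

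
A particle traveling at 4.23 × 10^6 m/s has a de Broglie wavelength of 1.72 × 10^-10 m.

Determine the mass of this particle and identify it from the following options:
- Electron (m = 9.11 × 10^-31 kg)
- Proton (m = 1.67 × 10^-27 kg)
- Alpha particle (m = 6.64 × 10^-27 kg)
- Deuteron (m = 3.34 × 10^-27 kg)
The particle is an electron.

From λ = h/(mv), solve for mass:

m = h/(λv)
m = (6.626 × 10^-34 J·s) / (1.72 × 10^-10 m × 4.23 × 10^6 m/s)
m = 9.11 × 10^-31 kg

Comparing with the listed masses, this is closest to an electron.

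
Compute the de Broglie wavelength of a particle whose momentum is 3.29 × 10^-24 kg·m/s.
2.01 × 10^-10 m

Using the de Broglie relation λ = h/p:

λ = h/p
λ = (6.626 × 10^-34 J·s) / (3.29 × 10^-24 kg·m/s)
λ = 2.01 × 10^-10 m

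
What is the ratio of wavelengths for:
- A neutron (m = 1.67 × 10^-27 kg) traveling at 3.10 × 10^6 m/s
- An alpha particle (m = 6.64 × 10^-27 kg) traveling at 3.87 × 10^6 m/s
λ₁/λ₂ = 4.96

Using λ = h/(mv):

λ₁ = h/(m₁v₁) = 1.28 × 10^-13 m
λ₂ = h/(m₂v₂) = 2.58 × 10^-14 m

Ratio λ₁/λ₂ = (m₂v₂)/(m₁v₁)
         = (6.64 × 10^-27 kg × 3.87 × 10^6 m/s) / (1.67 × 10^-27 kg × 3.10 × 10^6 m/s)
         = 4.96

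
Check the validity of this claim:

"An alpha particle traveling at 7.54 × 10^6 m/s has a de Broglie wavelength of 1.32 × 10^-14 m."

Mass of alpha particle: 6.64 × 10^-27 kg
True

The claim is correct.

Using λ = h/(mv):
λ = (6.626 × 10^-34 J·s) / (6.64 × 10^-27 kg × 7.54 × 10^6 m/s)
λ = 1.32 × 10^-14 m

This matches the claimed value.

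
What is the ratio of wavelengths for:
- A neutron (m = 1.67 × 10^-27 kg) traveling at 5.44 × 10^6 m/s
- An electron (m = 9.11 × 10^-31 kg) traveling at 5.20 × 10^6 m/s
λ₁/λ₂ = 5.21 × 10^-4

Using λ = h/(mv):

λ₁ = h/(m₁v₁) = 7.29 × 10^-14 m
λ₂ = h/(m₂v₂) = 1.40 × 10^-10 m

Ratio λ₁/λ₂ = (m₂v₂)/(m₁v₁)
         = (9.11 × 10^-31 kg × 5.20 × 10^6 m/s) / (1.67 × 10^-27 kg × 5.44 × 10^6 m/s)
         = 5.21 × 10^-4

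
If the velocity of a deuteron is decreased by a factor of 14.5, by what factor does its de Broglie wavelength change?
The wavelength increases by a factor of 14.5.

From λ = h/(mv), the wavelength is inversely proportional to velocity:

λ ∝ 1/v

If v → v/14.5, then λ → 14.5λ

When velocity is decreased by a factor of 14.5, the wavelength increases by a factor of 14.5.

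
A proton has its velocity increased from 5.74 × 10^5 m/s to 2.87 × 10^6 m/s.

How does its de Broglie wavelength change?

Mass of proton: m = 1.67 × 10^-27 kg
The wavelength decreases by a factor of 5.

Using λ = h/(mv):

Initial wavelength: λ₁ = h/(mv₁) = 6.91 × 10^-13 m
Final wavelength: λ₂ = h/(mv₂) = 1.38 × 10^-13 m

Since λ ∝ 1/v, when velocity increases by a factor of 5, the wavelength decreases by a factor of 5.

λ₂/λ₁ = v₁/v₂ = 1/5

The wavelength decreases by a factor of 5.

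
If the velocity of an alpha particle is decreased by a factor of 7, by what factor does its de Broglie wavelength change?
The wavelength increases by a factor of 7.

From λ = h/(mv), the wavelength is inversely proportional to velocity:

λ ∝ 1/v

If v → v/7, then λ → 7λ

When velocity is decreased by a factor of 7, the wavelength increases by a factor of 7.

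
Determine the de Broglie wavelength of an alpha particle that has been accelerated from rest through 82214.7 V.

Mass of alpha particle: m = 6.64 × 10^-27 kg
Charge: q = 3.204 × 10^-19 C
3.54 × 10^-14 m

When a particle is accelerated through voltage V, it gains kinetic energy KE = qV.

The de Broglie wavelength is then λ = h/√(2mqV):

λ = h/√(2mqV)
λ = (6.626 × 10^-34 J·s) / √(2 × 6.64 × 10^-27 kg × 3.204 × 10^-19 C × 82214.7 V)
λ = 3.54 × 10^-14 m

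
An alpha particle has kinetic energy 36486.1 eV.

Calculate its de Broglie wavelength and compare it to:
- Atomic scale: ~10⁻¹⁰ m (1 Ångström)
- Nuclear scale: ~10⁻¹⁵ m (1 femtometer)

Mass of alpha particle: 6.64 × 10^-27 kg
λ = 7.52 × 10^-14 m, which is between nuclear and atomic scales.

Using λ = h/√(2mKE):

KE = 36486.1 eV = 5.846 × 10^-15 J

λ = h/√(2mKE)
λ = (6.626 × 10^-34 J·s) / √(2 × 6.64 × 10^-27 kg × 5.846 × 10^-15 J)
λ = 7.52 × 10^-14 m

Comparison:
- Atomic scale (10⁻¹⁰ m): λ is 0.00075× this size
- Nuclear scale (10⁻¹⁵ m): λ is 75× this size

The wavelength is between nuclear and atomic scales.

This wavelength is appropriate for probing atomic structure but too large for nuclear physics experiments.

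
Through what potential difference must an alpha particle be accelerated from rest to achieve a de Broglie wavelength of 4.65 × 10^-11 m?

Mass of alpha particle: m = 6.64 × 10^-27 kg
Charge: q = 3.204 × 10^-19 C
4.77 × 10^-2 V

From λ = h/√(2mqV), we solve for V:

λ² = h²/(2mqV)
V = h²/(2mqλ²)
V = (6.626 × 10^-34 J·s)² / (2 × 6.64 × 10^-27 kg × 3.204 × 10^-19 C × (4.65 × 10^-11 m)²)
V = 4.77 × 10^-2 V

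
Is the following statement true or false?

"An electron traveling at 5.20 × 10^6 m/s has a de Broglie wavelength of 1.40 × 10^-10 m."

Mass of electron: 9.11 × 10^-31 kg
True

The claim is correct.

Using λ = h/(mv):
λ = (6.626 × 10^-34 J·s) / (9.11 × 10^-31 kg × 5.20 × 10^6 m/s)
λ = 1.40 × 10^-10 m

This matches the claimed value.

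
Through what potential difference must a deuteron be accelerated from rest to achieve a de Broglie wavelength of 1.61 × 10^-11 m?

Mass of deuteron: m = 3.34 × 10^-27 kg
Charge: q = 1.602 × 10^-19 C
1.58 V

From λ = h/√(2mqV), we solve for V:

λ² = h²/(2mqV)
V = h²/(2mqλ²)
V = (6.626 × 10^-34 J·s)² / (2 × 3.34 × 10^-27 kg × 1.602 × 10^-19 C × (1.61 × 10^-11 m)²)
V = 1.58 V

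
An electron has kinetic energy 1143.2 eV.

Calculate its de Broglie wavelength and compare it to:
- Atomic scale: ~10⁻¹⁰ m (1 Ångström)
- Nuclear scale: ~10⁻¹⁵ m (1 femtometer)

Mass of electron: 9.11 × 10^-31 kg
λ = 3.63 × 10^-11 m, which is between nuclear and atomic scales.

Using λ = h/√(2mKE):

KE = 1143.2 eV = 1.832 × 10^-16 J

λ = h/√(2mKE)
λ = (6.626 × 10^-34 J·s) / √(2 × 9.11 × 10^-31 kg × 1.832 × 10^-16 J)
λ = 3.63 × 10^-11 m

Comparison:
- Atomic scale (10⁻¹⁰ m): λ is 0.36× this size
- Nuclear scale (10⁻¹⁵ m): λ is 3.6e+04× this size

The wavelength is between nuclear and atomic scales.

This wavelength is appropriate for probing atomic structure but too large for nuclear physics experiments.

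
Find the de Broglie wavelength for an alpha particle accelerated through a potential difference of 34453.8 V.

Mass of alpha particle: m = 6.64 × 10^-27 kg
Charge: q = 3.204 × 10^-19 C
5.47 × 10^-14 m

When a particle is accelerated through voltage V, it gains kinetic energy KE = qV.

The de Broglie wavelength is then λ = h/√(2mqV):

λ = h/√(2mqV)
λ = (6.626 × 10^-34 J·s) / √(2 × 6.64 × 10^-27 kg × 3.204 × 10^-19 C × 34453.8 V)
λ = 5.47 × 10^-14 m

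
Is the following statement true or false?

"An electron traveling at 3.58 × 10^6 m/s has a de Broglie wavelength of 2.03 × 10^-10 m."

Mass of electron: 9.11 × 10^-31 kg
True

The claim is correct.

Using λ = h/(mv):
λ = (6.626 × 10^-34 J·s) / (9.11 × 10^-31 kg × 3.58 × 10^6 m/s)
λ = 2.03 × 10^-10 m

This matches the claimed value.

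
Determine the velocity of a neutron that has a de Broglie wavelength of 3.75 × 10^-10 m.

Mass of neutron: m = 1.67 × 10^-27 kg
1.06 × 10^3 m/s

From the de Broglie relation λ = h/(mv), we solve for v:

v = h/(mλ)
v = (6.626 × 10^-34 J·s) / (1.67 × 10^-27 kg × 3.75 × 10^-10 m)
v = 1.06 × 10^3 m/s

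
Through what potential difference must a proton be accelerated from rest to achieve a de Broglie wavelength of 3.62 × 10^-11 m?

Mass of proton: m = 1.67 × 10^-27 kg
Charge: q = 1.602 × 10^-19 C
6.26 × 10^-1 V

From λ = h/√(2mqV), we solve for V:

λ² = h²/(2mqV)
V = h²/(2mqλ²)
V = (6.626 × 10^-34 J·s)² / (2 × 1.67 × 10^-27 kg × 1.602 × 10^-19 C × (3.62 × 10^-11 m)²)
V = 6.26 × 10^-1 V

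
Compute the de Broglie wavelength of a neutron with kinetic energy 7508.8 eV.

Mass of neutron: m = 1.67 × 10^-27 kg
3.31 × 10^-13 m

Using λ = h/√(2mKE):

First convert KE to Joules: KE = 7508.8 eV = 1.203 × 10^-15 J

λ = h/√(2mKE)
λ = (6.626 × 10^-34 J·s) / √(2 × 1.67 × 10^-27 kg × 1.203 × 10^-15 J)
λ = 3.31 × 10^-13 m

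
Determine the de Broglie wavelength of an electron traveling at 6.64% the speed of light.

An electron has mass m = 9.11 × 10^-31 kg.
3.65 × 10^-11 m

Using the de Broglie relation λ = h/(mv):

v = 6.64% × c = 1.991 × 10^7 m/s

λ = h/(mv)
λ = (6.626 × 10^-34 J·s) / (9.11 × 10^-31 kg × 1.991 × 10^7 m/s)
λ = 3.65 × 10^-11 m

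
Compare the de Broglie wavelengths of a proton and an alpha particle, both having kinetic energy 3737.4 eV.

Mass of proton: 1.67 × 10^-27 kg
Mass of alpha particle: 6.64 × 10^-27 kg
The proton has the longer wavelength.

Using λ = h/√(2mKE):

For proton: λ₁ = h/√(2m₁KE) = 4.69 × 10^-13 m
For alpha particle: λ₂ = h/√(2m₂KE) = 2.35 × 10^-13 m

Since λ ∝ 1/√m at constant kinetic energy, the lighter particle has the longer wavelength.

The proton has the longer de Broglie wavelength.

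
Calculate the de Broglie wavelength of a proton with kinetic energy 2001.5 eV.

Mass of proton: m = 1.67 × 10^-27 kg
6.40 × 10^-13 m

Using λ = h/√(2mKE):

First convert KE to Joules: KE = 2001.5 eV = 3.207 × 10^-16 J

λ = h/√(2mKE)
λ = (6.626 × 10^-34 J·s) / √(2 × 1.67 × 10^-27 kg × 3.207 × 10^-16 J)
λ = 6.40 × 10^-13 m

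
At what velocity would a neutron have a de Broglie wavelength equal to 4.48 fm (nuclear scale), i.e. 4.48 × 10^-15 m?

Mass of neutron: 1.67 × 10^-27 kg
8.86 × 10^7 m/s

From λ = h/(mv), solve for v:

v = h/(mλ)
v = (6.626 × 10^-34 J·s) / (1.67 × 10^-27 kg × 4.48 × 10^-15 m)
v = 8.86 × 10^7 m/s

Note: This velocity is 29.5% of the speed of light, so relativistic corrections would be needed for a more accurate calculation.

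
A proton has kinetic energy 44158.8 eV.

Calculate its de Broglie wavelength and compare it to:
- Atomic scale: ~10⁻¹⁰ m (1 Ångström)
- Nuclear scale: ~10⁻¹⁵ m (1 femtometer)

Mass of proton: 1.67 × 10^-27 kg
λ = 1.36 × 10^-13 m, which is between nuclear and atomic scales.

Using λ = h/√(2mKE):

KE = 44158.8 eV = 7.075 × 10^-15 J

λ = h/√(2mKE)
λ = (6.626 × 10^-34 J·s) / √(2 × 1.67 × 10^-27 kg × 7.075 × 10^-15 J)
λ = 1.36 × 10^-13 m

Comparison:
- Atomic scale (10⁻¹⁰ m): λ is 0.0014× this size
- Nuclear scale (10⁻¹⁵ m): λ is 1.4e+02× this size

The wavelength is between nuclear and atomic scales.

This wavelength is appropriate for probing atomic structure but too large for nuclear physics experiments.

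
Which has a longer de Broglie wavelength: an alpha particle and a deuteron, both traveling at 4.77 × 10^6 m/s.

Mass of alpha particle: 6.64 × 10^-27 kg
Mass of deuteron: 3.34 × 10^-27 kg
The deuteron has the longer wavelength.

Using λ = h/(mv), since both particles have the same velocity, the wavelength depends only on mass.

For alpha particle: λ₁ = h/(m₁v) = 2.09 × 10^-14 m
For deuteron: λ₂ = h/(m₂v) = 4.16 × 10^-14 m

Since λ ∝ 1/m at constant velocity, the lighter particle has the longer wavelength.

The deuteron has the longer de Broglie wavelength.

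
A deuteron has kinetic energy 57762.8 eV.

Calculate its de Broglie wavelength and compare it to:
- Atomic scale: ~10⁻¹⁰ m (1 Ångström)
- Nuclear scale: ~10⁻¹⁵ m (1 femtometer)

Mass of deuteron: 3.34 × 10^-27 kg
λ = 8.43 × 10^-14 m, which is between nuclear and atomic scales.

Using λ = h/√(2mKE):

KE = 57762.8 eV = 9.255 × 10^-15 J

λ = h/√(2mKE)
λ = (6.626 × 10^-34 J·s) / √(2 × 3.34 × 10^-27 kg × 9.255 × 10^-15 J)
λ = 8.43 × 10^-14 m

Comparison:
- Atomic scale (10⁻¹⁰ m): λ is 0.00084× this size
- Nuclear scale (10⁻¹⁵ m): λ is 84× this size

The wavelength is between nuclear and atomic scales.

This wavelength is appropriate for probing atomic structure but too large for nuclear physics experiments.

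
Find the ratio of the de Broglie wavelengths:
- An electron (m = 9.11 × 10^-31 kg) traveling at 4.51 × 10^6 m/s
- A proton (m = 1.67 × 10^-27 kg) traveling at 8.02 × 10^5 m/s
λ₁/λ₂ = 326

Using λ = h/(mv):

λ₁ = h/(m₁v₁) = 1.61 × 10^-10 m
λ₂ = h/(m₂v₂) = 4.95 × 10^-13 m

Ratio λ₁/λ₂ = (m₂v₂)/(m₁v₁)
         = (1.67 × 10^-27 kg × 8.02 × 10^5 m/s) / (9.11 × 10^-31 kg × 4.51 × 10^6 m/s)
         = 326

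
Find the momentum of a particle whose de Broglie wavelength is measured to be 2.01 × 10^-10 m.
3.30 × 10^-24 kg·m/s

From the de Broglie relation λ = h/p, we solve for p:

p = h/λ
p = (6.626 × 10^-34 J·s) / (2.01 × 10^-10 m)
p = 3.30 × 10^-24 kg·m/s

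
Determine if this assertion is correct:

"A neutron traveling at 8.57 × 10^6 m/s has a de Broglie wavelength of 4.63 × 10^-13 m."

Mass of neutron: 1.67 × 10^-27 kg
False

The claim is incorrect.

Using λ = h/(mv):
λ = (6.626 × 10^-34 J·s) / (1.67 × 10^-27 kg × 8.57 × 10^6 m/s)
λ = 4.63 × 10^-14 m

The actual wavelength differs from the claimed 4.63 × 10^-13 m.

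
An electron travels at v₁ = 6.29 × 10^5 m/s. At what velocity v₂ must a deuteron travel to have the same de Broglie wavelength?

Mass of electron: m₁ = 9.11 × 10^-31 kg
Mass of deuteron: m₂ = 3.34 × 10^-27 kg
v₂ = 1.72 × 10^2 m/s

For equal de Broglie wavelengths: λ₁ = λ₂

h/(m₁v₁) = h/(m₂v₂)
m₁v₁ = m₂v₂
v₂ = v₁ · (m₁/m₂)

v₂ = 6.29 × 10^5 m/s × (9.11 × 10^-31 kg / 3.34 × 10^-27 kg)
v₂ = 1.72 × 10^2 m/s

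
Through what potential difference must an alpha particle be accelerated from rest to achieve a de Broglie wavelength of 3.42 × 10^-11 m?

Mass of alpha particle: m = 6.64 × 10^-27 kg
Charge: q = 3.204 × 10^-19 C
8.82 × 10^-2 V

From λ = h/√(2mqV), we solve for V:

λ² = h²/(2mqV)
V = h²/(2mqλ²)
V = (6.626 × 10^-34 J·s)² / (2 × 6.64 × 10^-27 kg × 3.204 × 10^-19 C × (3.42 × 10^-11 m)²)
V = 8.82 × 10^-2 V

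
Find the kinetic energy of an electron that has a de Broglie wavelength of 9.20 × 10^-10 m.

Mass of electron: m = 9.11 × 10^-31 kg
2.85 × 10^-19 J (or 1.78 eV)

From λ = h/√(2mKE), we solve for KE:

λ² = h²/(2mKE)
KE = h²/(2mλ²)
KE = (6.626 × 10^-34 J·s)² / (2 × 9.11 × 10^-31 kg × (9.20 × 10^-10 m)²)
KE = 2.85 × 10^-19 J
KE = 1.78 eV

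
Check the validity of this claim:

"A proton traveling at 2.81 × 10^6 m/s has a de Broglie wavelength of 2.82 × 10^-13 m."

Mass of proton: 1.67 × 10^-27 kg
False

The claim is incorrect.

Using λ = h/(mv):
λ = (6.626 × 10^-34 J·s) / (1.67 × 10^-27 kg × 2.81 × 10^6 m/s)
λ = 1.41 × 10^-13 m

The actual wavelength differs from the claimed 2.82 × 10^-13 m.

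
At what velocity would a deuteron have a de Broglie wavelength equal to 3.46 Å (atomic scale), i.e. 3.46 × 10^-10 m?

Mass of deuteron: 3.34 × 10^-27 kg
5.73 × 10^2 m/s

From λ = h/(mv), solve for v:

v = h/(mλ)
v = (6.626 × 10^-34 J·s) / (3.34 × 10^-27 kg × 3.46 × 10^-10 m)
v = 5.73 × 10^2 m/s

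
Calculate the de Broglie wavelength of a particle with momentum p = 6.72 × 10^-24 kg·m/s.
9.86 × 10^-11 m

Using the de Broglie relation λ = h/p:

λ = h/p
λ = (6.626 × 10^-34 J·s) / (6.72 × 10^-24 kg·m/s)
λ = 9.86 × 10^-11 m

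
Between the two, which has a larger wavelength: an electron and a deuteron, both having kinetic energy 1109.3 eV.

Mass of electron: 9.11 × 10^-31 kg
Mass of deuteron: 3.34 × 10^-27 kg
The electron has the longer wavelength.

Using λ = h/√(2mKE):

For electron: λ₁ = h/√(2m₁KE) = 3.68 × 10^-11 m
For deuteron: λ₂ = h/√(2m₂KE) = 6.08 × 10^-13 m

Since λ ∝ 1/√m at constant kinetic energy, the lighter particle has the longer wavelength.

The electron has the longer de Broglie wavelength.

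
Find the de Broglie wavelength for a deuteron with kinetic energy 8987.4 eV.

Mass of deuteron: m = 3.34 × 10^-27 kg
2.14 × 10^-13 m

Using λ = h/√(2mKE):

First convert KE to Joules: KE = 8987.4 eV = 1.440 × 10^-15 J

λ = h/√(2mKE)
λ = (6.626 × 10^-34 J·s) / √(2 × 3.34 × 10^-27 kg × 1.440 × 10^-15 J)
λ = 2.14 × 10^-13 m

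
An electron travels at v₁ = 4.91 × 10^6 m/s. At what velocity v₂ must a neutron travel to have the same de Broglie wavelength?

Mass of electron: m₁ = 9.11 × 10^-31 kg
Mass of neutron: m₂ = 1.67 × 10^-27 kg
v₂ = 2.68 × 10^3 m/s

For equal de Broglie wavelengths: λ₁ = λ₂

h/(m₁v₁) = h/(m₂v₂)
m₁v₁ = m₂v₂
v₂ = v₁ · (m₁/m₂)

v₂ = 4.91 × 10^6 m/s × (9.11 × 10^-31 kg / 1.67 × 10^-27 kg)
v₂ = 2.68 × 10^3 m/s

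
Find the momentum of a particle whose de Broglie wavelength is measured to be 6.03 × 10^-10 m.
1.10 × 10^-24 kg·m/s

From the de Broglie relation λ = h/p, we solve for p:

p = h/λ
p = (6.626 × 10^-34 J·s) / (6.03 × 10^-10 m)
p = 1.10 × 10^-24 kg·m/s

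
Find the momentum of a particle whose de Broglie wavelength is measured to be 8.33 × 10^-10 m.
7.95 × 10^-25 kg·m/s

From the de Broglie relation λ = h/p, we solve for p:

p = h/λ
p = (6.626 × 10^-34 J·s) / (8.33 × 10^-10 m)
p = 7.95 × 10^-25 kg·m/s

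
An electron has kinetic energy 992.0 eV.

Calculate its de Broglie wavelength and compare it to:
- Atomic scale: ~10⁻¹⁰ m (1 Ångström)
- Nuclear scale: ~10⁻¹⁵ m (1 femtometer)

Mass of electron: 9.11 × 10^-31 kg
λ = 3.89 × 10^-11 m, which is between nuclear and atomic scales.

Using λ = h/√(2mKE):

KE = 992.0 eV = 1.589 × 10^-16 J

λ = h/√(2mKE)
λ = (6.626 × 10^-34 J·s) / √(2 × 9.11 × 10^-31 kg × 1.589 × 10^-16 J)
λ = 3.89 × 10^-11 m

Comparison:
- Atomic scale (10⁻¹⁰ m): λ is 0.39× this size
- Nuclear scale (10⁻¹⁵ m): λ is 3.9e+04× this size

The wavelength is between nuclear and atomic scales.

This wavelength is appropriate for probing atomic structure but too large for nuclear physics experiments.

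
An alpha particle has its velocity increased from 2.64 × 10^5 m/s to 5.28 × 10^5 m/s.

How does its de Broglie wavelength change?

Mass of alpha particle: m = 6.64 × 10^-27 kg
The wavelength decreases by a factor of 2.

Using λ = h/(mv):

Initial wavelength: λ₁ = h/(mv₁) = 3.78 × 10^-13 m
Final wavelength: λ₂ = h/(mv₂) = 1.89 × 10^-13 m

Since λ ∝ 1/v, when velocity increases by a factor of 2, the wavelength decreases by a factor of 2.

λ₂/λ₁ = v₁/v₂ = 1/2

The wavelength decreases by a factor of 2.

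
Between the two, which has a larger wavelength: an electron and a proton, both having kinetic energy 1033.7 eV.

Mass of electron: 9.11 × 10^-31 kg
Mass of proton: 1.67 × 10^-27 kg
The electron has the longer wavelength.

Using λ = h/√(2mKE):

For electron: λ₁ = h/√(2m₁KE) = 3.81 × 10^-11 m
For proton: λ₂ = h/√(2m₂KE) = 8.91 × 10^-13 m

Since λ ∝ 1/√m at constant kinetic energy, the lighter particle has the longer wavelength.

The electron has the longer de Broglie wavelength.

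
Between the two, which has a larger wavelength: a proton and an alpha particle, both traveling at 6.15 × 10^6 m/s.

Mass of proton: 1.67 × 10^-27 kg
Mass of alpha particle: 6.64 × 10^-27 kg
The proton has the longer wavelength.

Using λ = h/(mv), since both particles have the same velocity, the wavelength depends only on mass.

For proton: λ₁ = h/(m₁v) = 6.45 × 10^-14 m
For alpha particle: λ₂ = h/(m₂v) = 1.62 × 10^-14 m

Since λ ∝ 1/m at constant velocity, the lighter particle has the longer wavelength.

The proton has the longer de Broglie wavelength.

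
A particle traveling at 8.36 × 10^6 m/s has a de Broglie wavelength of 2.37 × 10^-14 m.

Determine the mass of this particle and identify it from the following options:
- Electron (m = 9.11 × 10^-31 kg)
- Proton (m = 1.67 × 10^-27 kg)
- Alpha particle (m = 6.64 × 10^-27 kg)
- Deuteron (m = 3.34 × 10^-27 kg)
The particle is a deuteron.

From λ = h/(mv), solve for mass:

m = h/(λv)
m = (6.626 × 10^-34 J·s) / (2.37 × 10^-14 m × 8.36 × 10^6 m/s)
m = 3.34 × 10^-27 kg

Comparing with the listed masses, this is closest to a deuteron.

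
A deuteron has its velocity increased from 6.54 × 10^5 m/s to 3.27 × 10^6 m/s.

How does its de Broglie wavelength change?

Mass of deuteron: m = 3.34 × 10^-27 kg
The wavelength decreases by a factor of 5.

Using λ = h/(mv):

Initial wavelength: λ₁ = h/(mv₁) = 3.03 × 10^-13 m
Final wavelength: λ₂ = h/(mv₂) = 6.07 × 10^-14 m

Since λ ∝ 1/v, when velocity increases by a factor of 5, the wavelength decreases by a factor of 5.

λ₂/λ₁ = v₁/v₂ = 1/5

The wavelength decreases by a factor of 5.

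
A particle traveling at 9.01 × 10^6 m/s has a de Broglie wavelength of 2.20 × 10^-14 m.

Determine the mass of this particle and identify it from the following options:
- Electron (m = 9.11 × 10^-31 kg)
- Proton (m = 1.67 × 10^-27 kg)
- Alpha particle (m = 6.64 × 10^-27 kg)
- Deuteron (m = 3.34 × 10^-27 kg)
The particle is a deuteron.

From λ = h/(mv), solve for mass:

m = h/(λv)
m = (6.626 × 10^-34 J·s) / (2.20 × 10^-14 m × 9.01 × 10^6 m/s)
m = 3.34 × 10^-27 kg

Comparing with the listed masses, this is closest to a deuteron.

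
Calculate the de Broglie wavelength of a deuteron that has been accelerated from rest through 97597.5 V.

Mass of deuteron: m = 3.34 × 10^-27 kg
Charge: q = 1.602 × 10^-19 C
6.48 × 10^-14 m

When a particle is accelerated through voltage V, it gains kinetic energy KE = qV.

The de Broglie wavelength is then λ = h/√(2mqV):

λ = h/√(2mqV)
λ = (6.626 × 10^-34 J·s) / √(2 × 3.34 × 10^-27 kg × 1.602 × 10^-19 C × 97597.5 V)
λ = 6.48 × 10^-14 m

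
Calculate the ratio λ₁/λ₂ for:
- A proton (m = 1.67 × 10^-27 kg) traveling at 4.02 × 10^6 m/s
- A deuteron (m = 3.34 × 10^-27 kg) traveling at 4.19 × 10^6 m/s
λ₁/λ₂ = 2.08

Using λ = h/(mv):

λ₁ = h/(m₁v₁) = 9.87 × 10^-14 m
λ₂ = h/(m₂v₂) = 4.73 × 10^-14 m

Ratio λ₁/λ₂ = (m₂v₂)/(m₁v₁)
         = (3.34 × 10^-27 kg × 4.19 × 10^6 m/s) / (1.67 × 10^-27 kg × 4.02 × 10^6 m/s)
         = 2.08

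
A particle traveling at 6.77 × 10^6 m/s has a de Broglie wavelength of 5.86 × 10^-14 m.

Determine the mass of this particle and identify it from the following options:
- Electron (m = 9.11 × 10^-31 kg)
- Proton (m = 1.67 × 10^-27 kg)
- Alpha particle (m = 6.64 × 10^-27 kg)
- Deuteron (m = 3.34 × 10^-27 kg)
The particle is a proton.

From λ = h/(mv), solve for mass:

m = h/(λv)
m = (6.626 × 10^-34 J·s) / (5.86 × 10^-14 m × 6.77 × 10^6 m/s)
m = 1.67 × 10^-27 kg

Comparing with the listed masses, this is closest to a proton.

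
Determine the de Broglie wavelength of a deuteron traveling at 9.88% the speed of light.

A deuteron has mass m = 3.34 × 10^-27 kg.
6.70 × 10^-15 m

Using the de Broglie relation λ = h/(mv):

v = 9.88% × c = 2.962 × 10^7 m/s

λ = h/(mv)
λ = (6.626 × 10^-34 J·s) / (3.34 × 10^-27 kg × 2.962 × 10^7 m/s)
λ = 6.70 × 10^-15 m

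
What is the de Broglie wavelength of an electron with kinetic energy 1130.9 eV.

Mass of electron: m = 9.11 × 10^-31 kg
3.65 × 10^-11 m

Using λ = h/√(2mKE):

First convert KE to Joules: KE = 1130.9 eV = 1.812 × 10^-16 J

λ = h/√(2mKE)
λ = (6.626 × 10^-34 J·s) / √(2 × 9.11 × 10^-31 kg × 1.812 × 10^-16 J)
λ = 3.65 × 10^-11 m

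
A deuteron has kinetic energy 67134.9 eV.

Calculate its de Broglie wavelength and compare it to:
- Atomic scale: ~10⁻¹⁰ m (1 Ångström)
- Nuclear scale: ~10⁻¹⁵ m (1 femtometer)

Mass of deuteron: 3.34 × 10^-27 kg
λ = 7.82 × 10^-14 m, which is between nuclear and atomic scales.

Using λ = h/√(2mKE):

KE = 67134.9 eV = 1.076 × 10^-14 J

λ = h/√(2mKE)
λ = (6.626 × 10^-34 J·s) / √(2 × 3.34 × 10^-27 kg × 1.076 × 10^-14 J)
λ = 7.82 × 10^-14 m

Comparison:
- Atomic scale (10⁻¹⁰ m): λ is 0.00078× this size
- Nuclear scale (10⁻¹⁵ m): λ is 78× this size

The wavelength is between nuclear and atomic scales.

This wavelength is appropriate for probing atomic structure but too large for nuclear physics experiments.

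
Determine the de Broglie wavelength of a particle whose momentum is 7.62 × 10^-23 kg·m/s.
8.70 × 10^-12 m

Using the de Broglie relation λ = h/p:

λ = h/p
λ = (6.626 × 10^-34 J·s) / (7.62 × 10^-23 kg·m/s)
λ = 8.70 × 10^-12 m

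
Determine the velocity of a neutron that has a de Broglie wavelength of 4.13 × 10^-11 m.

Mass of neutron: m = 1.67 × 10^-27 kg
9.61 × 10^3 m/s

From the de Broglie relation λ = h/(mv), we solve for v:

v = h/(mλ)
v = (6.626 × 10^-34 J·s) / (1.67 × 10^-27 kg × 4.13 × 10^-11 m)
v = 9.61 × 10^3 m/s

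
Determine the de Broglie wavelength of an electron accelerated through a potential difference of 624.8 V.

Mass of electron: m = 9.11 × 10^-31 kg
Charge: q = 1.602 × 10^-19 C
4.91 × 10^-11 m

When a particle is accelerated through voltage V, it gains kinetic energy KE = qV.

The de Broglie wavelength is then λ = h/√(2mqV):

λ = h/√(2mqV)
λ = (6.626 × 10^-34 J·s) / √(2 × 9.11 × 10^-31 kg × 1.602 × 10^-19 C × 624.8 V)
λ = 4.91 × 10^-11 m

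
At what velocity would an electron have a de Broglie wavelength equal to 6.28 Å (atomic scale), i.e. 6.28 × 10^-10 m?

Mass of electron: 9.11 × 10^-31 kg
1.16 × 10^6 m/s

From λ = h/(mv), solve for v:

v = h/(mλ)
v = (6.626 × 10^-34 J·s) / (9.11 × 10^-31 kg × 6.28 × 10^-10 m)
v = 1.16 × 10^6 m/s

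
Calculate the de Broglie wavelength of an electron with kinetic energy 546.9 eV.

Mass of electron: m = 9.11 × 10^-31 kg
5.24 × 10^-11 m

Using λ = h/√(2mKE):

First convert KE to Joules: KE = 546.9 eV = 8.762 × 10^-17 J

λ = h/√(2mKE)
λ = (6.626 × 10^-34 J·s) / √(2 × 9.11 × 10^-31 kg × 8.762 × 10^-17 J)
λ = 5.24 × 10^-11 m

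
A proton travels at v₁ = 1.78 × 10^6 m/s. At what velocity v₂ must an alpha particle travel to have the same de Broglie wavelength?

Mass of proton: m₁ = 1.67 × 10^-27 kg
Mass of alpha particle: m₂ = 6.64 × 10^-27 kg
v₂ = 4.48 × 10^5 m/s

For equal de Broglie wavelengths: λ₁ = λ₂

h/(m₁v₁) = h/(m₂v₂)
m₁v₁ = m₂v₂
v₂ = v₁ · (m₁/m₂)

v₂ = 1.78 × 10^6 m/s × (1.67 × 10^-27 kg / 6.64 × 10^-27 kg)
v₂ = 4.48 × 10^5 m/s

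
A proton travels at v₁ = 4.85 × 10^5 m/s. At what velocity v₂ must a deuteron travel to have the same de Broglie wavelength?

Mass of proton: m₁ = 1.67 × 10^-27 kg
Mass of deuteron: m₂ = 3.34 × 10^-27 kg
v₂ = 2.42 × 10^5 m/s

For equal de Broglie wavelengths: λ₁ = λ₂

h/(m₁v₁) = h/(m₂v₂)
m₁v₁ = m₂v₂
v₂ = v₁ · (m₁/m₂)

v₂ = 4.85 × 10^5 m/s × (1.67 × 10^-27 kg / 3.34 × 10^-27 kg)
v₂ = 2.42 × 10^5 m/s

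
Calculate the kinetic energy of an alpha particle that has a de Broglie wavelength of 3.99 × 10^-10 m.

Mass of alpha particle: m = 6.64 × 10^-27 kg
2.08 × 10^-22 J (or 1.30 × 10^-3 eV)

From λ = h/√(2mKE), we solve for KE:

λ² = h²/(2mKE)
KE = h²/(2mλ²)
KE = (6.626 × 10^-34 J·s)² / (2 × 6.64 × 10^-27 kg × (3.99 × 10^-10 m)²)
KE = 2.08 × 10^-22 J
KE = 1.30 × 10^-3 eV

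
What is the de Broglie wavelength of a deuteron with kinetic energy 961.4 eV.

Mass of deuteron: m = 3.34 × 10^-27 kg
6.53 × 10^-13 m

Using λ = h/√(2mKE):

First convert KE to Joules: KE = 961.4 eV = 1.540 × 10^-16 J

λ = h/√(2mKE)
λ = (6.626 × 10^-34 J·s) / √(2 × 3.34 × 10^-27 kg × 1.540 × 10^-16 J)
λ = 6.53 × 10^-13 m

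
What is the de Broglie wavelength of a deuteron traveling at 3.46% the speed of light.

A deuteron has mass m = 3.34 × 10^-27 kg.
1.91 × 10^-14 m

Using the de Broglie relation λ = h/(mv):

v = 3.46% × c = 1.037 × 10^7 m/s

λ = h/(mv)
λ = (6.626 × 10^-34 J·s) / (3.34 × 10^-27 kg × 1.037 × 10^7 m/s)
λ = 1.91 × 10^-14 m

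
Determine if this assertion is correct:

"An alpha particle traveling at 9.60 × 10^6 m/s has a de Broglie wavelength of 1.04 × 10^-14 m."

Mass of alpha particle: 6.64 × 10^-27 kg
True

The claim is correct.

Using λ = h/(mv):
λ = (6.626 × 10^-34 J·s) / (6.64 × 10^-27 kg × 9.60 × 10^6 m/s)
λ = 1.04 × 10^-14 m

This matches the claimed value.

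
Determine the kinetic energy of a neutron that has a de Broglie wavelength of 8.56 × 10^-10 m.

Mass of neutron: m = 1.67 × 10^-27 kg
1.79 × 10^-22 J (or 1.12 × 10^-3 eV)

From λ = h/√(2mKE), we solve for KE:

λ² = h²/(2mKE)
KE = h²/(2mλ²)
KE = (6.626 × 10^-34 J·s)² / (2 × 1.67 × 10^-27 kg × (8.56 × 10^-10 m)²)
KE = 1.79 × 10^-22 J
KE = 1.12 × 10^-3 eV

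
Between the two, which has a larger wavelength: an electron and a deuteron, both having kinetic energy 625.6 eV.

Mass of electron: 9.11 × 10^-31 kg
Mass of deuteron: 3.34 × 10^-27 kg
The electron has the longer wavelength.

Using λ = h/√(2mKE):

For electron: λ₁ = h/√(2m₁KE) = 4.90 × 10^-11 m
For deuteron: λ₂ = h/√(2m₂KE) = 8.10 × 10^-13 m

Since λ ∝ 1/√m at constant kinetic energy, the lighter particle has the longer wavelength.

The electron has the longer de Broglie wavelength.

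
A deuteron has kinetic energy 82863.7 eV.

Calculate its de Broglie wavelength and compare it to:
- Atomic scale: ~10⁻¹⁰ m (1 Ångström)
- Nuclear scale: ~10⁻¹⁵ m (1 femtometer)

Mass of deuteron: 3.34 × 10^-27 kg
λ = 7.04 × 10^-14 m, which is between nuclear and atomic scales.

Using λ = h/√(2mKE):

KE = 82863.7 eV = 1.328 × 10^-14 J

λ = h/√(2mKE)
λ = (6.626 × 10^-34 J·s) / √(2 × 3.34 × 10^-27 kg × 1.328 × 10^-14 J)
λ = 7.04 × 10^-14 m

Comparison:
- Atomic scale (10⁻¹⁰ m): λ is 0.0007× this size
- Nuclear scale (10⁻¹⁵ m): λ is 70× this size

The wavelength is between nuclear and atomic scales.

This wavelength is appropriate for probing atomic structure but too large for nuclear physics experiments.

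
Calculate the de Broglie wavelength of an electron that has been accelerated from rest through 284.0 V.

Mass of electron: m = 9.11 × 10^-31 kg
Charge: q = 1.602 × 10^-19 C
7.28 × 10^-11 m

When a particle is accelerated through voltage V, it gains kinetic energy KE = qV.

The de Broglie wavelength is then λ = h/√(2mqV):

λ = h/√(2mqV)
λ = (6.626 × 10^-34 J·s) / √(2 × 9.11 × 10^-31 kg × 1.602 × 10^-19 C × 284.0 V)
λ = 7.28 × 10^-11 m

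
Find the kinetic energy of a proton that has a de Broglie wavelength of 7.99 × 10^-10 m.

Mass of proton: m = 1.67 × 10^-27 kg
2.06 × 10^-22 J (or 1.29 × 10^-3 eV)

From λ = h/√(2mKE), we solve for KE:

λ² = h²/(2mKE)
KE = h²/(2mλ²)
KE = (6.626 × 10^-34 J·s)² / (2 × 1.67 × 10^-27 kg × (7.99 × 10^-10 m)²)
KE = 2.06 × 10^-22 J
KE = 1.29 × 10^-3 eV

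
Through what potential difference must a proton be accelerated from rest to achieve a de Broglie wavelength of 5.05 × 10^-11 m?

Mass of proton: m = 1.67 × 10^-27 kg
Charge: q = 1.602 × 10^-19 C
3.22 × 10^-1 V

From λ = h/√(2mqV), we solve for V:

λ² = h²/(2mqV)
V = h²/(2mqλ²)
V = (6.626 × 10^-34 J·s)² / (2 × 1.67 × 10^-27 kg × 1.602 × 10^-19 C × (5.05 × 10^-11 m)²)
V = 3.22 × 10^-1 V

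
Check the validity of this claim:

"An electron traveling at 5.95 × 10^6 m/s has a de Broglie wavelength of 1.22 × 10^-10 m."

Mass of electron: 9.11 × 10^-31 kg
True

The claim is correct.

Using λ = h/(mv):
λ = (6.626 × 10^-34 J·s) / (9.11 × 10^-31 kg × 5.95 × 10^6 m/s)
λ = 1.22 × 10^-10 m

This matches the claimed value.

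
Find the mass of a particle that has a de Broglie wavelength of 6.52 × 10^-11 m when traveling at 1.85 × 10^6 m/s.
5.49 × 10^-30 kg

From the de Broglie relation λ = h/(mv), we solve for m:

m = h/(λv)
m = (6.626 × 10^-34 J·s) / (6.52 × 10^-11 m × 1.85 × 10^6 m/s)
m = 5.49 × 10^-30 kg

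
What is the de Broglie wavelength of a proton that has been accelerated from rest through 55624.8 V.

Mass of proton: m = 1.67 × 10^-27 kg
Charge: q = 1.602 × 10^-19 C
1.21 × 10^-13 m

When a particle is accelerated through voltage V, it gains kinetic energy KE = qV.

The de Broglie wavelength is then λ = h/√(2mqV):

λ = h/√(2mqV)
λ = (6.626 × 10^-34 J·s) / √(2 × 1.67 × 10^-27 kg × 1.602 × 10^-19 C × 55624.8 V)
λ = 1.21 × 10^-13 m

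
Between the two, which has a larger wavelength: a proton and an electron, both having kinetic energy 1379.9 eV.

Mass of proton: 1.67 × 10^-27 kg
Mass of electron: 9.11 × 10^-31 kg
The electron has the longer wavelength.

Using λ = h/√(2mKE):

For proton: λ₁ = h/√(2m₁KE) = 7.71 × 10^-13 m
For electron: λ₂ = h/√(2m₂KE) = 3.30 × 10^-11 m

Since λ ∝ 1/√m at constant kinetic energy, the lighter particle has the longer wavelength.

The electron has the longer de Broglie wavelength.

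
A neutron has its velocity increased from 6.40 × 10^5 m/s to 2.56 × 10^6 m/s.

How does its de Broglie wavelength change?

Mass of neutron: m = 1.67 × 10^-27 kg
The wavelength decreases by a factor of 4.

Using λ = h/(mv):

Initial wavelength: λ₁ = h/(mv₁) = 6.20 × 10^-13 m
Final wavelength: λ₂ = h/(mv₂) = 1.55 × 10^-13 m

Since λ ∝ 1/v, when velocity increases by a factor of 4, the wavelength decreases by a factor of 4.

λ₂/λ₁ = v₁/v₂ = 1/4

The wavelength decreases by a factor of 4.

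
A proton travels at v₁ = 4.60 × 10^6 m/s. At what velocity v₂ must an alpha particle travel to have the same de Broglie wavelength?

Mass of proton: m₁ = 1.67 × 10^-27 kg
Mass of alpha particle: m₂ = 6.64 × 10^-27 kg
v₂ = 1.16 × 10^6 m/s

For equal de Broglie wavelengths: λ₁ = λ₂

h/(m₁v₁) = h/(m₂v₂)
m₁v₁ = m₂v₂
v₂ = v₁ · (m₁/m₂)

v₂ = 4.60 × 10^6 m/s × (1.67 × 10^-27 kg / 6.64 × 10^-27 kg)
v₂ = 1.16 × 10^6 m/s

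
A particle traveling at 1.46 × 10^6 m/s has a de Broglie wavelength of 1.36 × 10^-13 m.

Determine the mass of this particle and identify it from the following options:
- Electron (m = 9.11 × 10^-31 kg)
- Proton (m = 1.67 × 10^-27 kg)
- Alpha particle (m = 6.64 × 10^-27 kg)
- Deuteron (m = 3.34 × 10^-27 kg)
The particle is a deuteron.

From λ = h/(mv), solve for mass:

m = h/(λv)
m = (6.626 × 10^-34 J·s) / (1.36 × 10^-13 m × 1.46 × 10^6 m/s)
m = 3.34 × 10^-27 kg

Comparing with the listed masses, this is closest to a deuteron.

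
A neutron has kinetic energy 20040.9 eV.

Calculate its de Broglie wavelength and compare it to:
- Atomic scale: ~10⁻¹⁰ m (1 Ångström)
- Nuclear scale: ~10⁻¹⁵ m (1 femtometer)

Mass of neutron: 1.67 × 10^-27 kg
λ = 2.02 × 10^-13 m, which is between nuclear and atomic scales.

Using λ = h/√(2mKE):

KE = 20040.9 eV = 3.211 × 10^-15 J

λ = h/√(2mKE)
λ = (6.626 × 10^-34 J·s) / √(2 × 1.67 × 10^-27 kg × 3.211 × 10^-15 J)
λ = 2.02 × 10^-13 m

Comparison:
- Atomic scale (10⁻¹⁰ m): λ is 0.002× this size
- Nuclear scale (10⁻¹⁵ m): λ is 2e+02× this size

The wavelength is between nuclear and atomic scales.

This wavelength is appropriate for probing atomic structure but too large for nuclear physics experiments.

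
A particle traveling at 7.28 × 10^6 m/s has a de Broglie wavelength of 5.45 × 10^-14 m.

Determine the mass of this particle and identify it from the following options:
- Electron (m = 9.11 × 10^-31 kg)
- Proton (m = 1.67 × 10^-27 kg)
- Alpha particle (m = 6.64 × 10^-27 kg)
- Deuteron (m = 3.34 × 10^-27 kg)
The particle is a proton.

From λ = h/(mv), solve for mass:

m = h/(λv)
m = (6.626 × 10^-34 J·s) / (5.45 × 10^-14 m × 7.28 × 10^6 m/s)
m = 1.67 × 10^-27 kg

Comparing with the listed masses, this is closest to a proton.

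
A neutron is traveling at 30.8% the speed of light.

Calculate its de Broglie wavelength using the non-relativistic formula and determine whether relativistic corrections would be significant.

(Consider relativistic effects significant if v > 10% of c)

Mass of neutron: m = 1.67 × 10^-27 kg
Yes, relativistic corrections are needed.

Using the non-relativistic de Broglie formula λ = h/(mv):

v = 30.8% × c = 9.234 × 10^7 m/s

λ = h/(mv)
λ = (6.626 × 10^-34 J·s) / (1.67 × 10^-27 kg × 9.234 × 10^7 m/s)
λ = 4.30 × 10^-15 m

Since v = 30.8% of c > 10% of c, relativistic corrections ARE significant and the actual wavelength would differ from this non-relativistic estimate.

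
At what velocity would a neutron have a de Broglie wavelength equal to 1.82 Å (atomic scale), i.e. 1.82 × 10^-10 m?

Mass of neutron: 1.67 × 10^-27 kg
2.18 × 10^3 m/s

From λ = h/(mv), solve for v:

v = h/(mλ)
v = (6.626 × 10^-34 J·s) / (1.67 × 10^-27 kg × 1.82 × 10^-10 m)
v = 2.18 × 10^3 m/s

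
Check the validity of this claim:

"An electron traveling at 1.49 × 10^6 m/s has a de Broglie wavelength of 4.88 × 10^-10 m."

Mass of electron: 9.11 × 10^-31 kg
True

The claim is correct.

Using λ = h/(mv):
λ = (6.626 × 10^-34 J·s) / (9.11 × 10^-31 kg × 1.49 × 10^6 m/s)
λ = 4.88 × 10^-10 m

This matches the claimed value.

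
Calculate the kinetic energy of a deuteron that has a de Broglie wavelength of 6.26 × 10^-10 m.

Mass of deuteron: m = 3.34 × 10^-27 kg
1.68 × 10^-22 J (or 1.05 × 10^-3 eV)

From λ = h/√(2mKE), we solve for KE:

λ² = h²/(2mKE)
KE = h²/(2mλ²)
KE = (6.626 × 10^-34 J·s)² / (2 × 3.34 × 10^-27 kg × (6.26 × 10^-10 m)²)
KE = 1.68 × 10^-22 J
KE = 1.05 × 10^-3 eV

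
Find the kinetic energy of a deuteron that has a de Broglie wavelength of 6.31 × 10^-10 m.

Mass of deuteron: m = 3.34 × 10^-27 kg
1.65 × 10^-22 J (or 1.03 × 10^-3 eV)

From λ = h/√(2mKE), we solve for KE:

λ² = h²/(2mKE)
KE = h²/(2mλ²)
KE = (6.626 × 10^-34 J·s)² / (2 × 3.34 × 10^-27 kg × (6.31 × 10^-10 m)²)
KE = 1.65 × 10^-22 J
KE = 1.03 × 10^-3 eV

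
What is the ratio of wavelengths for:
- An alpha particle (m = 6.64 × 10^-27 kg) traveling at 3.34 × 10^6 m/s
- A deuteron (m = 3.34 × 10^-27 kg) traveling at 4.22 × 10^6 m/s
λ₁/λ₂ = 0.636

Using λ = h/(mv):

λ₁ = h/(m₁v₁) = 2.99 × 10^-14 m
λ₂ = h/(m₂v₂) = 4.70 × 10^-14 m

Ratio λ₁/λ₂ = (m₂v₂)/(m₁v₁)
         = (3.34 × 10^-27 kg × 4.22 × 10^6 m/s) / (6.64 × 10^-27 kg × 3.34 × 10^6 m/s)
         = 0.636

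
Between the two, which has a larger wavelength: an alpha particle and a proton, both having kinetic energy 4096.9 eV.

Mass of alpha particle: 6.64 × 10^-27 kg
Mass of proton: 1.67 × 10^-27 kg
The proton has the longer wavelength.

Using λ = h/√(2mKE):

For alpha particle: λ₁ = h/√(2m₁KE) = 2.24 × 10^-13 m
For proton: λ₂ = h/√(2m₂KE) = 4.48 × 10^-13 m

Since λ ∝ 1/√m at constant kinetic energy, the lighter particle has the longer wavelength.

The proton has the longer de Broglie wavelength.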